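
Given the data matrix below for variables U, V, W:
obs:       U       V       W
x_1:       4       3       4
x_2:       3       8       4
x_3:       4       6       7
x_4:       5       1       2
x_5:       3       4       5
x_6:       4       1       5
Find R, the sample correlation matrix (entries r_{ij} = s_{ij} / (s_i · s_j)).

Step 1 — column means:
  mean(U) = (4 + 3 + 4 + 5 + 3 + 4) / 6 = 23/6 = 3.8333
  mean(V) = (3 + 8 + 6 + 1 + 4 + 1) / 6 = 23/6 = 3.8333
  mean(W) = (4 + 4 + 7 + 2 + 5 + 5) / 6 = 27/6 = 4.5

Step 2 — sample variances and covariances s[i,j] = (1/(n-1)) · Σ_k (x_{k,i} - mean_i) · (x_{k,j} - mean_j), with n-1 = 5:
  s[U,U] = ((0.1667)·(0.1667) + (-0.8333)·(-0.8333) + (0.1667)·(0.1667) + (1.1667)·(1.1667) + (-0.8333)·(-0.8333) + (0.1667)·(0.1667)) / 5 = 2.8333/5 = 0.5667
  s[U,V] = ((0.1667)·(-0.8333) + (-0.8333)·(4.1667) + (0.1667)·(2.1667) + (1.1667)·(-2.8333) + (-0.8333)·(0.1667) + (0.1667)·(-2.8333)) / 5 = -7.1667/5 = -1.4333
  s[U,W] = ((0.1667)·(-0.5) + (-0.8333)·(-0.5) + (0.1667)·(2.5) + (1.1667)·(-2.5) + (-0.8333)·(0.5) + (0.1667)·(0.5)) / 5 = -2.5/5 = -0.5
  s[V,V] = ((-0.8333)·(-0.8333) + (4.1667)·(4.1667) + (2.1667)·(2.1667) + (-2.8333)·(-2.8333) + (0.1667)·(0.1667) + (-2.8333)·(-2.8333)) / 5 = 38.8333/5 = 7.7667
  s[V,W] = ((-0.8333)·(-0.5) + (4.1667)·(-0.5) + (2.1667)·(2.5) + (-2.8333)·(-2.5) + (0.1667)·(0.5) + (-2.8333)·(0.5)) / 5 = 9.5/5 = 1.9
  s[W,W] = ((-0.5)·(-0.5) + (-0.5)·(-0.5) + (2.5)·(2.5) + (-2.5)·(-2.5) + (0.5)·(0.5) + (0.5)·(0.5)) / 5 = 13.5/5 = 2.7
  Sample standard deviations s_i = √(s[i,i]):
  s(U) = √(0.5667) = 0.7528
  s(V) = √(7.7667) = 2.7869
  s(W) = √(2.7) = 1.6432

Step 3 — r_{ij} = s_{ij} / (s_i · s_j):
  r[U,U] = 1 (diagonal).
  r[U,V] = -1.4333 / (0.7528 · 2.7869) = -1.4333 / 2.0979 = -0.6832
  r[U,W] = -0.5 / (0.7528 · 1.6432) = -0.5 / 1.2369 = -0.4042
  r[V,V] = 1 (diagonal).
  r[V,W] = 1.9 / (2.7869 · 1.6432) = 1.9 / 4.5793 = 0.4149
  r[W,W] = 1 (diagonal).

R is symmetric with unit diagonal. Assembling:

R = [[1, -0.6832, -0.4042],
 [-0.6832, 1, 0.4149],
 [-0.4042, 0.4149, 1]]


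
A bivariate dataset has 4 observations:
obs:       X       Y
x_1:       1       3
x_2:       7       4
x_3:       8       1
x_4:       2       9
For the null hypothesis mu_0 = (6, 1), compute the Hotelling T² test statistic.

Step 1 — sample mean vector:
  mean(X) = (1 + 7 + 8 + 2) / 4 = 18/4 = 4.5
  mean(Y) = (3 + 4 + 1 + 9) / 4 = 17/4 = 4.25
  x̄ = (4.5, 4.25),  deviation x̄ - mu_0 = (4.5, 4.25) - (6, 1) = (-1.5, 3.25).

Step 2 — sample covariance matrix, S[i,j] = (1/(n-1)) · Σ_k (x_{k,i} - mean_i) · (x_{k,j} - mean_j), divisor n-1 = 3:
  S[X,X] = ((-3.5)·(-3.5) + (2.5)·(2.5) + (3.5)·(3.5) + (-2.5)·(-2.5)) / 3 = 37/3 = 12.3333
  S[X,Y] = ((-3.5)·(-1.25) + (2.5)·(-0.25) + (3.5)·(-3.25) + (-2.5)·(4.75)) / 3 = -19.5/3 = -6.5
  S[Y,Y] = ((-1.25)·(-1.25) + (-0.25)·(-0.25) + (-3.25)·(-3.25) + (4.75)·(4.75)) / 3 = 34.75/3 = 11.5833
  S = [[12.3333, -6.5],
 [-6.5, 11.5833]].

Step 3 — invert S. det(S) = 12.3333·11.5833 - (-6.5)² = 100.6111.
  S^{-1} = (1/det) · [[d, -b], [-b, a]] = [[0.1151, 0.0646],
 [0.0646, 0.1226]].

Step 4 — quadratic form (x̄ - mu_0)^T · S^{-1} · (x̄ - mu_0):
  S^{-1} · (x̄ - mu_0) = (0.0373, 0.3015),
  (x̄ - mu_0)^T · [...] = (-1.5)·(0.0373) + (3.25)·(0.3015) = 0.9239.

Step 5 — scale by n: T² = 4 · 0.9239 = 3.6957.

T² ≈ 3.6957


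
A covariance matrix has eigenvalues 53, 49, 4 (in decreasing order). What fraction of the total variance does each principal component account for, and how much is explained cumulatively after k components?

Step 1 — total variance = trace(Sigma) = Σ λ_i = 53 + 49 + 4 = 106.

Step 2 — fraction explained by component i = λ_i / Σ λ:
  PC1: 53/106 = 0.5
  PC2: 49/106 = 0.4623
  PC3: 4/106 = 0.0377

Step 3 — cumulative fraction after k components = (λ_1 + ... + λ_k) / Σ λ:
  k = 1: 53/106 = 0.5
  k = 2: (53 + 49)/106 = 102/106 = 0.9623
  k = 3: (53 + 49 + 4)/106 = 106/106 = 1

Summary (fraction, with percent):

explained: PC1 0.5 (50%), PC2 0.4623 (46.23%), PC3 0.0377 (3.77%);  cumulative: 0.5, 0.9623, 1


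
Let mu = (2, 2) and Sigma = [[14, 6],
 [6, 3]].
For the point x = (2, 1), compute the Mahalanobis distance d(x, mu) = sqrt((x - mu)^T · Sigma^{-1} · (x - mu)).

Step 1 — centre the observation: (x - mu) = (0, -1).

Step 2 — invert Sigma. det(Sigma) = 14·3 - (6)² = 6.
  Sigma^{-1} = (1/det) · [[d, -b], [-b, a]] = [[0.5, -1],
 [-1, 2.3333]].

Step 3 — form the quadratic (x - mu)^T · Sigma^{-1} · (x - mu):
  Sigma^{-1} · (x - mu) = (1, -2.3333).
  (x - mu)^T · [Sigma^{-1} · (x - mu)] = (0)·(1) + (-1)·(-2.3333) = 2.3333.

Step 4 — take square root: d = √(2.3333) ≈ 1.5275.

d(x, mu) = √(2.3333) ≈ 1.5275


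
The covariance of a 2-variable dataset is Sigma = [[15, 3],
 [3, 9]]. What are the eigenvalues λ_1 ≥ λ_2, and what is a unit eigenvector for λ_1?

Step 1 — characteristic polynomial of 2×2 Sigma:
  det(Sigma - λI) = λ² - trace · λ + det = 0.
  trace = 15 + 9 = 24, det = 15·9 - (3)² = 126.
Step 2 — discriminant:
  Δ = trace² - 4·det = 576 - 504 = 72.
Step 3 — eigenvalues:
  λ = (trace ± √Δ)/2 = (24 ± 8.4853)/2,
  λ_1 = 16.2426,  λ_2 = 7.7574.

Step 4 — unit eigenvector for λ_1: solve (Sigma - λ_1 I)v = 0. First row:
  (15 - 16.2426)·v_x + (3)·v_y = 0, i.e. (-1.2426)·v_x + (3)·v_y = 0,
  so v ∝ (b, λ_1 - a) = (3, 1.2426) = u.
  ||u|| = √((3)² + (1.2426)²) = √(10.5442) ≈ 3.2472,
  v_1 = u/||u|| ≈ (0.9239, 0.3827) (||v_1|| = 1).

λ_1 = 16.2426,  λ_2 = 7.7574;  v_1 ≈ (0.9239, 0.3827)


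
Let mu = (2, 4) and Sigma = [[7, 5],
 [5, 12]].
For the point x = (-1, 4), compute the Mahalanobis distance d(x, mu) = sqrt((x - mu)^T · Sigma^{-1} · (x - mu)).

Step 1 — centre the observation: (x - mu) = (-3, 0).

Step 2 — invert Sigma. det(Sigma) = 7·12 - (5)² = 59.
  Sigma^{-1} = (1/det) · [[d, -b], [-b, a]] = [[0.2034, -0.0847],
 [-0.0847, 0.1186]].

Step 3 — form the quadratic (x - mu)^T · Sigma^{-1} · (x - mu):
  Sigma^{-1} · (x - mu) = (-0.6102, 0.2542).
  (x - mu)^T · [Sigma^{-1} · (x - mu)] = (-3)·(-0.6102) + (0)·(0.2542) = 1.8305.

Step 4 — take square root: d = √(1.8305) ≈ 1.353.

d(x, mu) = √(1.8305) ≈ 1.353


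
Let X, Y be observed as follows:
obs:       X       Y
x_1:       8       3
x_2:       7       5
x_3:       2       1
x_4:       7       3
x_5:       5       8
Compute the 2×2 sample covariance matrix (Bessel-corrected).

Step 1 — column means:
  mean(X) = (8 + 7 + 2 + 7 + 5) / 5 = 29/5 = 5.8
  mean(Y) = (3 + 5 + 1 + 3 + 8) / 5 = 20/5 = 4

Step 2 — sample covariance S[i,j] = (1/(n-1)) · Σ_k (x_{k,i} - mean_i) · (x_{k,j} - mean_j), with n-1 = 4.
  S[X,X] = ((2.2)·(2.2) + (1.2)·(1.2) + (-3.8)·(-3.8) + (1.2)·(1.2) + (-0.8)·(-0.8)) / 4 = 22.8/4 = 5.7
  S[X,Y] = ((2.2)·(-1) + (1.2)·(1) + (-3.8)·(-3) + (1.2)·(-1) + (-0.8)·(4)) / 4 = 6/4 = 1.5
  S[Y,Y] = ((-1)·(-1) + (1)·(1) + (-3)·(-3) + (-1)·(-1) + (4)·(4)) / 4 = 28/4 = 7

S is symmetric (S[j,i] = S[i,j]). Assembling:

S = [[5.7, 1.5],
 [1.5, 7]]


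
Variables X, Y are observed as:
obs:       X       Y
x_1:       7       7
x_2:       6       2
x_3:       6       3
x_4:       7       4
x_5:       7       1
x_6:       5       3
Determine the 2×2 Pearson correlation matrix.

Step 1 — column means:
  mean(X) = (7 + 6 + 6 + 7 + 7 + 5) / 6 = 38/6 = 6.3333
  mean(Y) = (7 + 2 + 3 + 4 + 1 + 3) / 6 = 20/6 = 3.3333

Step 2 — sample variances and covariances s[i,j] = (1/(n-1)) · Σ_k (x_{k,i} - mean_i) · (x_{k,j} - mean_j), with n-1 = 5:
  s[X,X] = ((0.6667)·(0.6667) + (-0.3333)·(-0.3333) + (-0.3333)·(-0.3333) + (0.6667)·(0.6667) + (0.6667)·(0.6667) + (-1.3333)·(-1.3333)) / 5 = 3.3333/5 = 0.6667
  s[X,Y] = ((0.6667)·(3.6667) + (-0.3333)·(-1.3333) + (-0.3333)·(-0.3333) + (0.6667)·(0.6667) + (0.6667)·(-2.3333) + (-1.3333)·(-0.3333)) / 5 = 2.3333/5 = 0.4667
  s[Y,Y] = ((3.6667)·(3.6667) + (-1.3333)·(-1.3333) + (-0.3333)·(-0.3333) + (0.6667)·(0.6667) + (-2.3333)·(-2.3333) + (-0.3333)·(-0.3333)) / 5 = 21.3333/5 = 4.2667
  Sample standard deviations s_i = √(s[i,i]):
  s(X) = √(0.6667) = 0.8165
  s(Y) = √(4.2667) = 2.0656

Step 3 — r_{ij} = s_{ij} / (s_i · s_j):
  r[X,X] = 1 (diagonal).
  r[X,Y] = 0.4667 / (0.8165 · 2.0656) = 0.4667 / 1.6865 = 0.2767
  r[Y,Y] = 1 (diagonal).

R is symmetric with unit diagonal. Assembling:

R = [[1, 0.2767],
 [0.2767, 1]]


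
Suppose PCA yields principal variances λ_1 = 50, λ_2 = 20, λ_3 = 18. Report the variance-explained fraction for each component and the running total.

Step 1 — total variance = trace(Sigma) = Σ λ_i = 50 + 20 + 18 = 88.

Step 2 — fraction explained by component i = λ_i / Σ λ:
  PC1: 50/88 = 0.5682
  PC2: 20/88 = 0.2273
  PC3: 18/88 = 0.2045

Step 3 — cumulative fraction after k components = (λ_1 + ... + λ_k) / Σ λ:
  k = 1: 50/88 = 0.5682
  k = 2: (50 + 20)/88 = 70/88 = 0.7955
  k = 3: (50 + 20 + 18)/88 = 88/88 = 1

Summary (fraction, with percent):

explained: PC1 0.5682 (56.82%), PC2 0.2273 (22.73%), PC3 0.2045 (20.45%);  cumulative: 0.5682, 0.7955, 1


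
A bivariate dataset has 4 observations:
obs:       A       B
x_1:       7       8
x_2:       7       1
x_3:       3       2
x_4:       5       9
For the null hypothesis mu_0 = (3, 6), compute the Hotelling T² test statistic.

Step 1 — sample mean vector:
  mean(A) = (7 + 7 + 3 + 5) / 4 = 22/4 = 5.5
  mean(B) = (8 + 1 + 2 + 9) / 4 = 20/4 = 5
  x̄ = (5.5, 5),  deviation x̄ - mu_0 = (5.5, 5) - (3, 6) = (2.5, -1).

Step 2 — sample covariance matrix, S[i,j] = (1/(n-1)) · Σ_k (x_{k,i} - mean_i) · (x_{k,j} - mean_j), divisor n-1 = 3:
  S[A,A] = ((1.5)·(1.5) + (1.5)·(1.5) + (-2.5)·(-2.5) + (-0.5)·(-0.5)) / 3 = 11/3 = 3.6667
  S[A,B] = ((1.5)·(3) + (1.5)·(-4) + (-2.5)·(-3) + (-0.5)·(4)) / 3 = 4/3 = 1.3333
  S[B,B] = ((3)·(3) + (-4)·(-4) + (-3)·(-3) + (4)·(4)) / 3 = 50/3 = 16.6667
  S = [[3.6667, 1.3333],
 [1.3333, 16.6667]].

Step 3 — invert S. det(S) = 3.6667·16.6667 - (1.3333)² = 59.3333.
  S^{-1} = (1/det) · [[d, -b], [-b, a]] = [[0.2809, -0.0225],
 [-0.0225, 0.0618]].

Step 4 — quadratic form (x̄ - mu_0)^T · S^{-1} · (x̄ - mu_0):
  S^{-1} · (x̄ - mu_0) = (0.7247, -0.118),
  (x̄ - mu_0)^T · [...] = (2.5)·(0.7247) + (-1)·(-0.118) = 1.9298.

Step 5 — scale by n: T² = 4 · 1.9298 = 7.7191.

T² ≈ 7.7191


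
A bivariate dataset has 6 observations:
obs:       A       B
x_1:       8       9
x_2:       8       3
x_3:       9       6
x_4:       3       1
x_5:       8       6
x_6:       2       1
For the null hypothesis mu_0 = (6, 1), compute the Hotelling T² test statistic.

Step 1 — sample mean vector:
  mean(A) = (8 + 8 + 9 + 3 + 8 + 2) / 6 = 38/6 = 6.3333
  mean(B) = (9 + 3 + 6 + 1 + 6 + 1) / 6 = 26/6 = 4.3333
  x̄ = (6.3333, 4.3333),  deviation x̄ - mu_0 = (6.3333, 4.3333) - (6, 1) = (0.3333, 3.3333).

Step 2 — sample covariance matrix, S[i,j] = (1/(n-1)) · Σ_k (x_{k,i} - mean_i) · (x_{k,j} - mean_j), divisor n-1 = 5:
  S[A,A] = ((1.6667)·(1.6667) + (1.6667)·(1.6667) + (2.6667)·(2.6667) + (-3.3333)·(-3.3333) + (1.6667)·(1.6667) + (-4.3333)·(-4.3333)) / 5 = 45.3333/5 = 9.0667
  S[A,B] = ((1.6667)·(4.6667) + (1.6667)·(-1.3333) + (2.6667)·(1.6667) + (-3.3333)·(-3.3333) + (1.6667)·(1.6667) + (-4.3333)·(-3.3333)) / 5 = 38.3333/5 = 7.6667
  S[B,B] = ((4.6667)·(4.6667) + (-1.3333)·(-1.3333) + (1.6667)·(1.6667) + (-3.3333)·(-3.3333) + (1.6667)·(1.6667) + (-3.3333)·(-3.3333)) / 5 = 51.3333/5 = 10.2667
  S = [[9.0667, 7.6667],
 [7.6667, 10.2667]].

Step 3 — invert S. det(S) = 9.0667·10.2667 - (7.6667)² = 34.3067.
  S^{-1} = (1/det) · [[d, -b], [-b, a]] = [[0.2993, -0.2235],
 [-0.2235, 0.2643]].

Step 4 — quadratic form (x̄ - mu_0)^T · S^{-1} · (x̄ - mu_0):
  S^{-1} · (x̄ - mu_0) = (-0.6452, 0.8065),
  (x̄ - mu_0)^T · [...] = (0.3333)·(-0.6452) + (3.3333)·(0.8065) = 2.4731.

Step 5 — scale by n: T² = 6 · 2.4731 = 14.8387.

T² ≈ 14.8387


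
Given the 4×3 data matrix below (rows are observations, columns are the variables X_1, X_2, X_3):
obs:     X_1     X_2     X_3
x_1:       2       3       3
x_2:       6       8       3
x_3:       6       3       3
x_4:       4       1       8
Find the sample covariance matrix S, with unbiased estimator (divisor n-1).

Step 1 — column means:
  mean(X_1) = (2 + 6 + 6 + 4) / 4 = 18/4 = 4.5
  mean(X_2) = (3 + 8 + 3 + 1) / 4 = 15/4 = 3.75
  mean(X_3) = (3 + 3 + 3 + 8) / 4 = 17/4 = 4.25

Step 2 — sample covariance S[i,j] = (1/(n-1)) · Σ_k (x_{k,i} - mean_i) · (x_{k,j} - mean_j), with n-1 = 3.
  S[X_1,X_1] = ((-2.5)·(-2.5) + (1.5)·(1.5) + (1.5)·(1.5) + (-0.5)·(-0.5)) / 3 = 11/3 = 3.6667
  S[X_1,X_2] = ((-2.5)·(-0.75) + (1.5)·(4.25) + (1.5)·(-0.75) + (-0.5)·(-2.75)) / 3 = 8.5/3 = 2.8333
  S[X_1,X_3] = ((-2.5)·(-1.25) + (1.5)·(-1.25) + (1.5)·(-1.25) + (-0.5)·(3.75)) / 3 = -2.5/3 = -0.8333
  S[X_2,X_2] = ((-0.75)·(-0.75) + (4.25)·(4.25) + (-0.75)·(-0.75) + (-2.75)·(-2.75)) / 3 = 26.75/3 = 8.9167
  S[X_2,X_3] = ((-0.75)·(-1.25) + (4.25)·(-1.25) + (-0.75)·(-1.25) + (-2.75)·(3.75)) / 3 = -13.75/3 = -4.5833
  S[X_3,X_3] = ((-1.25)·(-1.25) + (-1.25)·(-1.25) + (-1.25)·(-1.25) + (3.75)·(3.75)) / 3 = 18.75/3 = 6.25

S is symmetric (S[j,i] = S[i,j]). Assembling:

S = [[3.6667, 2.8333, -0.8333],
 [2.8333, 8.9167, -4.5833],
 [-0.8333, -4.5833, 6.25]]


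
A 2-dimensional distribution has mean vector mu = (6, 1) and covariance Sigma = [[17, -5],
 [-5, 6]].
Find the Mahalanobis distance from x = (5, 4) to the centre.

Step 1 — centre the observation: (x - mu) = (-1, 3).

Step 2 — invert Sigma. det(Sigma) = 17·6 - (-5)² = 77.
  Sigma^{-1} = (1/det) · [[d, -b], [-b, a]] = [[0.0779, 0.0649],
 [0.0649, 0.2208]].

Step 3 — form the quadratic (x - mu)^T · Sigma^{-1} · (x - mu):
  Sigma^{-1} · (x - mu) = (0.1169, 0.5974).
  (x - mu)^T · [Sigma^{-1} · (x - mu)] = (-1)·(0.1169) + (3)·(0.5974) = 1.6753.

Step 4 — take square root: d = √(1.6753) ≈ 1.2943.

d(x, mu) = √(1.6753) ≈ 1.2943


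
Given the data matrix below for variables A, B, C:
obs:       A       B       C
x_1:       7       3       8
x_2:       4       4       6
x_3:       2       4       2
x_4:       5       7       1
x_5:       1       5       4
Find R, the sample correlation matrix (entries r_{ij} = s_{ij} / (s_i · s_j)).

Step 1 — column means:
  mean(A) = (7 + 4 + 2 + 5 + 1) / 5 = 19/5 = 3.8
  mean(B) = (3 + 4 + 4 + 7 + 5) / 5 = 23/5 = 4.6
  mean(C) = (8 + 6 + 2 + 1 + 4) / 5 = 21/5 = 4.2

Step 2 — sample variances and covariances s[i,j] = (1/(n-1)) · Σ_k (x_{k,i} - mean_i) · (x_{k,j} - mean_j), with n-1 = 4:
  s[A,A] = ((3.2)·(3.2) + (0.2)·(0.2) + (-1.8)·(-1.8) + (1.2)·(1.2) + (-2.8)·(-2.8)) / 4 = 22.8/4 = 5.7
  s[A,B] = ((3.2)·(-1.6) + (0.2)·(-0.6) + (-1.8)·(-0.6) + (1.2)·(2.4) + (-2.8)·(0.4)) / 4 = -2.4/4 = -0.6
  s[A,C] = ((3.2)·(3.8) + (0.2)·(1.8) + (-1.8)·(-2.2) + (1.2)·(-3.2) + (-2.8)·(-0.2)) / 4 = 13.2/4 = 3.3
  s[B,B] = ((-1.6)·(-1.6) + (-0.6)·(-0.6) + (-0.6)·(-0.6) + (2.4)·(2.4) + (0.4)·(0.4)) / 4 = 9.2/4 = 2.3
  s[B,C] = ((-1.6)·(3.8) + (-0.6)·(1.8) + (-0.6)·(-2.2) + (2.4)·(-3.2) + (0.4)·(-0.2)) / 4 = -13.6/4 = -3.4
  s[C,C] = ((3.8)·(3.8) + (1.8)·(1.8) + (-2.2)·(-2.2) + (-3.2)·(-3.2) + (-0.2)·(-0.2)) / 4 = 32.8/4 = 8.2
  Sample standard deviations s_i = √(s[i,i]):
  s(A) = √(5.7) = 2.3875
  s(B) = √(2.3) = 1.5166
  s(C) = √(8.2) = 2.8636

Step 3 — r_{ij} = s_{ij} / (s_i · s_j):
  r[A,A] = 1 (diagonal).
  r[A,B] = -0.6 / (2.3875 · 1.5166) = -0.6 / 3.6208 = -0.1657
  r[A,C] = 3.3 / (2.3875 · 2.8636) = 3.3 / 6.8367 = 0.4827
  r[B,B] = 1 (diagonal).
  r[B,C] = -3.4 / (1.5166 · 2.8636) = -3.4 / 4.3428 = -0.7829
  r[C,C] = 1 (diagonal).

R is symmetric with unit diagonal. Assembling:

R = [[1, -0.1657, 0.4827],
 [-0.1657, 1, -0.7829],
 [0.4827, -0.7829, 1]]


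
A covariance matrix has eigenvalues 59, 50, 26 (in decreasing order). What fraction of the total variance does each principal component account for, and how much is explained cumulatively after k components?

Step 1 — total variance = trace(Sigma) = Σ λ_i = 59 + 50 + 26 = 135.

Step 2 — fraction explained by component i = λ_i / Σ λ:
  PC1: 59/135 = 0.437
  PC2: 50/135 = 0.3704
  PC3: 26/135 = 0.1926

Step 3 — cumulative fraction after k components = (λ_1 + ... + λ_k) / Σ λ:
  k = 1: 59/135 = 0.437
  k = 2: (59 + 50)/135 = 109/135 = 0.8074
  k = 3: (59 + 50 + 26)/135 = 135/135 = 1

Summary (fraction, with percent):

explained: PC1 0.437 (43.7%), PC2 0.3704 (37.04%), PC3 0.1926 (19.26%);  cumulative: 0.437, 0.8074, 1


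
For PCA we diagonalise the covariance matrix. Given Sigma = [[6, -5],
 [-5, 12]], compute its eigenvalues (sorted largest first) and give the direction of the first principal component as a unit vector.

Step 1 — characteristic polynomial of 2×2 Sigma:
  det(Sigma - λI) = λ² - trace · λ + det = 0.
  trace = 6 + 12 = 18, det = 6·12 - (-5)² = 47.
Step 2 — discriminant:
  Δ = trace² - 4·det = 324 - 188 = 136.
Step 3 — eigenvalues:
  λ = (trace ± √Δ)/2 = (18 ± 11.6619)/2,
  λ_1 = 14.831,  λ_2 = 3.169.

Step 4 — unit eigenvector for λ_1: solve (Sigma - λ_1 I)v = 0. First row:
  (6 - 14.831)·v_x + (-5)·v_y = 0, i.e. (-8.831)·v_x + (-5)·v_y = 0,
  so v ∝ (b, λ_1 - a) = (-5, 8.831); multiply by -1 so the first entry is positive: u = (5, -8.831).
  ||u|| = √((5)² + (-8.831)²) = √(102.9857) ≈ 10.1482,
  v_1 = u/||u|| ≈ (0.4927, -0.8702) (||v_1|| = 1).

λ_1 = 14.831,  λ_2 = 3.169;  v_1 ≈ (0.4927, -0.8702)


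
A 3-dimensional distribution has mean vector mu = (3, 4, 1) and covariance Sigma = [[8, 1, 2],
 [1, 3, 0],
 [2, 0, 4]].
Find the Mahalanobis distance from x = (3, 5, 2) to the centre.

Step 1 — centre the observation: (x - mu) = (0, 1, 1).

Step 2 — invert Sigma (cofactor / det for 3×3, or solve directly):
  Sigma^{-1} = [[0.15, -0.05, -0.075],
 [-0.05, 0.35, 0.025],
 [-0.075, 0.025, 0.2875]].

Step 3 — form the quadratic (x - mu)^T · Sigma^{-1} · (x - mu):
  Sigma^{-1} · (x - mu) = (-0.125, 0.375, 0.3125).
  (x - mu)^T · [Sigma^{-1} · (x - mu)] = (0)·(-0.125) + (1)·(0.375) + (1)·(0.3125) = 0.6875.

Step 4 — take square root: d = √(0.6875) ≈ 0.8292.

d(x, mu) = √(0.6875) ≈ 0.8292


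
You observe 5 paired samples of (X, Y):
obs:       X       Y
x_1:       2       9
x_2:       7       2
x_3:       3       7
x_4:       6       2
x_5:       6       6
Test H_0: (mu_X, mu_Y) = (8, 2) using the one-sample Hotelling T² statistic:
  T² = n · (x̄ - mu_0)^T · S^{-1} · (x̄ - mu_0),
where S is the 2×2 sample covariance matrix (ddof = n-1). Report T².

Step 1 — sample mean vector:
  mean(X) = (2 + 7 + 3 + 6 + 6) / 5 = 24/5 = 4.8
  mean(Y) = (9 + 2 + 7 + 2 + 6) / 5 = 26/5 = 5.2
  x̄ = (4.8, 5.2),  deviation x̄ - mu_0 = (4.8, 5.2) - (8, 2) = (-3.2, 3.2).

Step 2 — sample covariance matrix, S[i,j] = (1/(n-1)) · Σ_k (x_{k,i} - mean_i) · (x_{k,j} - mean_j), divisor n-1 = 4:
  S[X,X] = ((-2.8)·(-2.8) + (2.2)·(2.2) + (-1.8)·(-1.8) + (1.2)·(1.2) + (1.2)·(1.2)) / 4 = 18.8/4 = 4.7
  S[X,Y] = ((-2.8)·(3.8) + (2.2)·(-3.2) + (-1.8)·(1.8) + (1.2)·(-3.2) + (1.2)·(0.8)) / 4 = -23.8/4 = -5.95
  S[Y,Y] = ((3.8)·(3.8) + (-3.2)·(-3.2) + (1.8)·(1.8) + (-3.2)·(-3.2) + (0.8)·(0.8)) / 4 = 38.8/4 = 9.7
  S = [[4.7, -5.95],
 [-5.95, 9.7]].

Step 3 — invert S. det(S) = 4.7·9.7 - (-5.95)² = 10.1875.
  S^{-1} = (1/det) · [[d, -b], [-b, a]] = [[0.9521, 0.584],
 [0.584, 0.4613]].

Step 4 — quadratic form (x̄ - mu_0)^T · S^{-1} · (x̄ - mu_0):
  S^{-1} · (x̄ - mu_0) = (-1.1779, -0.3926),
  (x̄ - mu_0)^T · [...] = (-3.2)·(-1.1779) + (3.2)·(-0.3926) = 2.5129.

Step 5 — scale by n: T² = 5 · 2.5129 = 12.5644.

T² ≈ 12.5644


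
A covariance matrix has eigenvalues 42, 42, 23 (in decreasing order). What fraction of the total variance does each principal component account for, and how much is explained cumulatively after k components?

Step 1 — total variance = trace(Sigma) = Σ λ_i = 42 + 42 + 23 = 107.

Step 2 — fraction explained by component i = λ_i / Σ λ:
  PC1: 42/107 = 0.3925
  PC2: 42/107 = 0.3925
  PC3: 23/107 = 0.215

Step 3 — cumulative fraction after k components = (λ_1 + ... + λ_k) / Σ λ:
  k = 1: 42/107 = 0.3925
  k = 2: (42 + 42)/107 = 84/107 = 0.785
  k = 3: (42 + 42 + 23)/107 = 107/107 = 1

Summary (fraction, with percent):

explained: PC1 0.3925 (39.25%), PC2 0.3925 (39.25%), PC3 0.215 (21.5%);  cumulative: 0.3925, 0.785, 1


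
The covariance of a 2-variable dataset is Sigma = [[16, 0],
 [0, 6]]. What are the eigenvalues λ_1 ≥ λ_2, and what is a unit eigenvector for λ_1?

Step 1 — characteristic polynomial of 2×2 Sigma:
  det(Sigma - λI) = λ² - trace · λ + det = 0.
  trace = 16 + 6 = 22, det = 16·6 - (0)² = 96.
Step 2 — discriminant:
  Δ = trace² - 4·det = 484 - 384 = 100.
Step 3 — eigenvalues:
  λ = (trace ± √Δ)/2 = (22 ± 10)/2,
  λ_1 = 16,  λ_2 = 6.

Step 4 — unit eigenvector for λ_1: Sigma is diagonal, so its eigenvectors are the coordinate axes. λ_1 = 16 is the diagonal entry on the first coordinate axis, hence
  v_1 = (1, 0) (||v_1|| = 1).

λ_1 = 16,  λ_2 = 6;  v_1 ≈ (1, 0)


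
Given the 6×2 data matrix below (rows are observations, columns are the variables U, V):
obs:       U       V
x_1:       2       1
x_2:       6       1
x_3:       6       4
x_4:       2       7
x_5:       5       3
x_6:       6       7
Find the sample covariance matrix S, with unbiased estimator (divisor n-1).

Step 1 — column means:
  mean(U) = (2 + 6 + 6 + 2 + 5 + 6) / 6 = 27/6 = 4.5
  mean(V) = (1 + 1 + 4 + 7 + 3 + 7) / 6 = 23/6 = 3.8333

Step 2 — sample covariance S[i,j] = (1/(n-1)) · Σ_k (x_{k,i} - mean_i) · (x_{k,j} - mean_j), with n-1 = 5.
  S[U,U] = ((-2.5)·(-2.5) + (1.5)·(1.5) + (1.5)·(1.5) + (-2.5)·(-2.5) + (0.5)·(0.5) + (1.5)·(1.5)) / 5 = 19.5/5 = 3.9
  S[U,V] = ((-2.5)·(-2.8333) + (1.5)·(-2.8333) + (1.5)·(0.1667) + (-2.5)·(3.1667) + (0.5)·(-0.8333) + (1.5)·(3.1667)) / 5 = -0.5/5 = -0.1
  S[V,V] = ((-2.8333)·(-2.8333) + (-2.8333)·(-2.8333) + (0.1667)·(0.1667) + (3.1667)·(3.1667) + (-0.8333)·(-0.8333) + (3.1667)·(3.1667)) / 5 = 36.8333/5 = 7.3667

S is symmetric (S[j,i] = S[i,j]). Assembling:

S = [[3.9, -0.1],
 [-0.1, 7.3667]]


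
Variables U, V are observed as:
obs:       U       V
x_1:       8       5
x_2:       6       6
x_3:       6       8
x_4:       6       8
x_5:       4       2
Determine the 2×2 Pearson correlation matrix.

Step 1 — column means:
  mean(U) = (8 + 6 + 6 + 6 + 4) / 5 = 30/5 = 6
  mean(V) = (5 + 6 + 8 + 8 + 2) / 5 = 29/5 = 5.8

Step 2 — sample variances and covariances s[i,j] = (1/(n-1)) · Σ_k (x_{k,i} - mean_i) · (x_{k,j} - mean_j), with n-1 = 4:
  s[U,U] = ((2)·(2) + (0)·(0) + (0)·(0) + (0)·(0) + (-2)·(-2)) / 4 = 8/4 = 2
  s[U,V] = ((2)·(-0.8) + (0)·(0.2) + (0)·(2.2) + (0)·(2.2) + (-2)·(-3.8)) / 4 = 6/4 = 1.5
  s[V,V] = ((-0.8)·(-0.8) + (0.2)·(0.2) + (2.2)·(2.2) + (2.2)·(2.2) + (-3.8)·(-3.8)) / 4 = 24.8/4 = 6.2
  Sample standard deviations s_i = √(s[i,i]):
  s(U) = √(2) = 1.4142
  s(V) = √(6.2) = 2.49

Step 3 — r_{ij} = s_{ij} / (s_i · s_j):
  r[U,U] = 1 (diagonal).
  r[U,V] = 1.5 / (1.4142 · 2.49) = 1.5 / 3.5214 = 0.426
  r[V,V] = 1 (diagonal).

R is symmetric with unit diagonal. Assembling:

R = [[1, 0.426],
 [0.426, 1]]


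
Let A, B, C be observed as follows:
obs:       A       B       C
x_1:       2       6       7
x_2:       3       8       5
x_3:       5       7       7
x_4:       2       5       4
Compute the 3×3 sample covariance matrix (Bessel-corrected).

Step 1 — column means:
  mean(A) = (2 + 3 + 5 + 2) / 4 = 12/4 = 3
  mean(B) = (6 + 8 + 7 + 5) / 4 = 26/4 = 6.5
  mean(C) = (7 + 5 + 7 + 4) / 4 = 23/4 = 5.75

Step 2 — sample covariance S[i,j] = (1/(n-1)) · Σ_k (x_{k,i} - mean_i) · (x_{k,j} - mean_j), with n-1 = 3.
  S[A,A] = ((-1)·(-1) + (0)·(0) + (2)·(2) + (-1)·(-1)) / 3 = 6/3 = 2
  S[A,B] = ((-1)·(-0.5) + (0)·(1.5) + (2)·(0.5) + (-1)·(-1.5)) / 3 = 3/3 = 1
  S[A,C] = ((-1)·(1.25) + (0)·(-0.75) + (2)·(1.25) + (-1)·(-1.75)) / 3 = 3/3 = 1
  S[B,B] = ((-0.5)·(-0.5) + (1.5)·(1.5) + (0.5)·(0.5) + (-1.5)·(-1.5)) / 3 = 5/3 = 1.6667
  S[B,C] = ((-0.5)·(1.25) + (1.5)·(-0.75) + (0.5)·(1.25) + (-1.5)·(-1.75)) / 3 = 1.5/3 = 0.5
  S[C,C] = ((1.25)·(1.25) + (-0.75)·(-0.75) + (1.25)·(1.25) + (-1.75)·(-1.75)) / 3 = 6.75/3 = 2.25

S is symmetric (S[j,i] = S[i,j]). Assembling:

S = [[2, 1, 1],
 [1, 1.6667, 0.5],
 [1, 0.5, 2.25]]


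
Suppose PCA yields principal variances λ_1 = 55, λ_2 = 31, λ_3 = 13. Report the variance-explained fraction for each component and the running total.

Step 1 — total variance = trace(Sigma) = Σ λ_i = 55 + 31 + 13 = 99.

Step 2 — fraction explained by component i = λ_i / Σ λ:
  PC1: 55/99 = 0.5556
  PC2: 31/99 = 0.3131
  PC3: 13/99 = 0.1313

Step 3 — cumulative fraction after k components = (λ_1 + ... + λ_k) / Σ λ:
  k = 1: 55/99 = 0.5556
  k = 2: (55 + 31)/99 = 86/99 = 0.8687
  k = 3: (55 + 31 + 13)/99 = 99/99 = 1

Summary (fraction, with percent):

explained: PC1 0.5556 (55.56%), PC2 0.3131 (31.31%), PC3 0.1313 (13.13%);  cumulative: 0.5556, 0.8687, 1


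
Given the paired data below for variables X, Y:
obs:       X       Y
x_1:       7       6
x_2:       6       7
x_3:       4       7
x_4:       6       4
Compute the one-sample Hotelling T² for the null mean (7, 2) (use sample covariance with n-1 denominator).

Step 1 — sample mean vector:
  mean(X) = (7 + 6 + 4 + 6) / 4 = 23/4 = 5.75
  mean(Y) = (6 + 7 + 7 + 4) / 4 = 24/4 = 6
  x̄ = (5.75, 6),  deviation x̄ - mu_0 = (5.75, 6) - (7, 2) = (-1.25, 4).

Step 2 — sample covariance matrix, S[i,j] = (1/(n-1)) · Σ_k (x_{k,i} - mean_i) · (x_{k,j} - mean_j), divisor n-1 = 3:
  S[X,X] = ((1.25)·(1.25) + (0.25)·(0.25) + (-1.75)·(-1.75) + (0.25)·(0.25)) / 3 = 4.75/3 = 1.5833
  S[X,Y] = ((1.25)·(0) + (0.25)·(1) + (-1.75)·(1) + (0.25)·(-2)) / 3 = -2/3 = -0.6667
  S[Y,Y] = ((0)·(0) + (1)·(1) + (1)·(1) + (-2)·(-2)) / 3 = 6/3 = 2
  S = [[1.5833, -0.6667],
 [-0.6667, 2]].

Step 3 — invert S. det(S) = 1.5833·2 - (-0.6667)² = 2.7222.
  S^{-1} = (1/det) · [[d, -b], [-b, a]] = [[0.7347, 0.2449],
 [0.2449, 0.5816]].

Step 4 — quadratic form (x̄ - mu_0)^T · S^{-1} · (x̄ - mu_0):
  S^{-1} · (x̄ - mu_0) = (0.0612, 2.0204),
  (x̄ - mu_0)^T · [...] = (-1.25)·(0.0612) + (4)·(2.0204) = 8.0051.

Step 5 — scale by n: T² = 4 · 8.0051 = 32.0204.

T² ≈ 32.0204


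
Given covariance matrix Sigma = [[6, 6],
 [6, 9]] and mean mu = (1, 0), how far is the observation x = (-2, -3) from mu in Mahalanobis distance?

Step 1 — centre the observation: (x - mu) = (-3, -3).

Step 2 — invert Sigma. det(Sigma) = 6·9 - (6)² = 18.
  Sigma^{-1} = (1/det) · [[d, -b], [-b, a]] = [[0.5, -0.3333],
 [-0.3333, 0.3333]].

Step 3 — form the quadratic (x - mu)^T · Sigma^{-1} · (x - mu):
  Sigma^{-1} · (x - mu) = (-0.5, 0).
  (x - mu)^T · [Sigma^{-1} · (x - mu)] = (-3)·(-0.5) + (-3)·(0) = 1.5.

Step 4 — take square root: d = √(1.5) ≈ 1.2247.

d(x, mu) = √(1.5) ≈ 1.2247


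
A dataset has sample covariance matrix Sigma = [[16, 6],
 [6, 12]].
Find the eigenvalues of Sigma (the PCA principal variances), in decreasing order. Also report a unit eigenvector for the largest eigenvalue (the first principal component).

Step 1 — characteristic polynomial of 2×2 Sigma:
  det(Sigma - λI) = λ² - trace · λ + det = 0.
  trace = 16 + 12 = 28, det = 16·12 - (6)² = 156.
Step 2 — discriminant:
  Δ = trace² - 4·det = 784 - 624 = 160.
Step 3 — eigenvalues:
  λ = (trace ± √Δ)/2 = (28 ± 12.6491)/2,
  λ_1 = 20.3246,  λ_2 = 7.6754.

Step 4 — unit eigenvector for λ_1: solve (Sigma - λ_1 I)v = 0. First row:
  (16 - 20.3246)·v_x + (6)·v_y = 0, i.e. (-4.3246)·v_x + (6)·v_y = 0,
  so v ∝ (b, λ_1 - a) = (6, 4.3246) = u.
  ||u|| = √((6)² + (4.3246)²) = √(54.7018) ≈ 7.3961,
  v_1 = u/||u|| ≈ (0.8112, 0.5847) (||v_1|| = 1).

λ_1 = 20.3246,  λ_2 = 7.6754;  v_1 ≈ (0.8112, 0.5847)


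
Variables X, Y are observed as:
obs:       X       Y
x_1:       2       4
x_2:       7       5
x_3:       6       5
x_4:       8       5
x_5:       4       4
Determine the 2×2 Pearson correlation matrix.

Step 1 — column means:
  mean(X) = (2 + 7 + 6 + 8 + 4) / 5 = 27/5 = 5.4
  mean(Y) = (4 + 5 + 5 + 5 + 4) / 5 = 23/5 = 4.6

Step 2 — sample variances and covariances s[i,j] = (1/(n-1)) · Σ_k (x_{k,i} - mean_i) · (x_{k,j} - mean_j), with n-1 = 4:
  s[X,X] = ((-3.4)·(-3.4) + (1.6)·(1.6) + (0.6)·(0.6) + (2.6)·(2.6) + (-1.4)·(-1.4)) / 4 = 23.2/4 = 5.8
  s[X,Y] = ((-3.4)·(-0.6) + (1.6)·(0.4) + (0.6)·(0.4) + (2.6)·(0.4) + (-1.4)·(-0.6)) / 4 = 4.8/4 = 1.2
  s[Y,Y] = ((-0.6)·(-0.6) + (0.4)·(0.4) + (0.4)·(0.4) + (0.4)·(0.4) + (-0.6)·(-0.6)) / 4 = 1.2/4 = 0.3
  Sample standard deviations s_i = √(s[i,i]):
  s(X) = √(5.8) = 2.4083
  s(Y) = √(0.3) = 0.5477

Step 3 — r_{ij} = s_{ij} / (s_i · s_j):
  r[X,X] = 1 (diagonal).
  r[X,Y] = 1.2 / (2.4083 · 0.5477) = 1.2 / 1.3191 = 0.9097
  r[Y,Y] = 1 (diagonal).

R is symmetric with unit diagonal. Assembling:

R = [[1, 0.9097],
 [0.9097, 1]]


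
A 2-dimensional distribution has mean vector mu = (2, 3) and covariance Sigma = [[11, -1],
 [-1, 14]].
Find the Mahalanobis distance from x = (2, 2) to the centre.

Step 1 — centre the observation: (x - mu) = (0, -1).

Step 2 — invert Sigma. det(Sigma) = 11·14 - (-1)² = 153.
  Sigma^{-1} = (1/det) · [[d, -b], [-b, a]] = [[0.0915, 0.0065],
 [0.0065, 0.0719]].

Step 3 — form the quadratic (x - mu)^T · Sigma^{-1} · (x - mu):
  Sigma^{-1} · (x - mu) = (-0.0065, -0.0719).
  (x - mu)^T · [Sigma^{-1} · (x - mu)] = (0)·(-0.0065) + (-1)·(-0.0719) = 0.0719.

Step 4 — take square root: d = √(0.0719) ≈ 0.2681.

d(x, mu) = √(0.0719) ≈ 0.2681


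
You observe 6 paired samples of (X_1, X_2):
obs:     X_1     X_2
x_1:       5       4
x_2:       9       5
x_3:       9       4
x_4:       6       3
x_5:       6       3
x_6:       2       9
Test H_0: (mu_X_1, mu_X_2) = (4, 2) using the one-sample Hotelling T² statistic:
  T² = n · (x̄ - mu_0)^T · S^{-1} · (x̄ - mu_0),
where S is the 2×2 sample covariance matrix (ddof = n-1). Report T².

Step 1 — sample mean vector:
  mean(X_1) = (5 + 9 + 9 + 6 + 6 + 2) / 6 = 37/6 = 6.1667
  mean(X_2) = (4 + 5 + 4 + 3 + 3 + 9) / 6 = 28/6 = 4.6667
  x̄ = (6.1667, 4.6667),  deviation x̄ - mu_0 = (6.1667, 4.6667) - (4, 2) = (2.1667, 2.6667).

Step 2 — sample covariance matrix, S[i,j] = (1/(n-1)) · Σ_k (x_{k,i} - mean_i) · (x_{k,j} - mean_j), divisor n-1 = 5:
  S[X_1,X_1] = ((-1.1667)·(-1.1667) + (2.8333)·(2.8333) + (2.8333)·(2.8333) + (-0.1667)·(-0.1667) + (-0.1667)·(-0.1667) + (-4.1667)·(-4.1667)) / 5 = 34.8333/5 = 6.9667
  S[X_1,X_2] = ((-1.1667)·(-0.6667) + (2.8333)·(0.3333) + (2.8333)·(-0.6667) + (-0.1667)·(-1.6667) + (-0.1667)·(-1.6667) + (-4.1667)·(4.3333)) / 5 = -17.6667/5 = -3.5333
  S[X_2,X_2] = ((-0.6667)·(-0.6667) + (0.3333)·(0.3333) + (-0.6667)·(-0.6667) + (-1.6667)·(-1.6667) + (-1.6667)·(-1.6667) + (4.3333)·(4.3333)) / 5 = 25.3333/5 = 5.0667
  S = [[6.9667, -3.5333],
 [-3.5333, 5.0667]].

Step 3 — invert S. det(S) = 6.9667·5.0667 - (-3.5333)² = 22.8133.
  S^{-1} = (1/det) · [[d, -b], [-b, a]] = [[0.2221, 0.1549],
 [0.1549, 0.3054]].

Step 4 — quadratic form (x̄ - mu_0)^T · S^{-1} · (x̄ - mu_0):
  S^{-1} · (x̄ - mu_0) = (0.8942, 1.1499),
  (x̄ - mu_0)^T · [...] = (2.1667)·(0.8942) + (2.6667)·(1.1499) = 5.0039.

Step 5 — scale by n: T² = 6 · 5.0039 = 30.0234.

T² ≈ 30.0234


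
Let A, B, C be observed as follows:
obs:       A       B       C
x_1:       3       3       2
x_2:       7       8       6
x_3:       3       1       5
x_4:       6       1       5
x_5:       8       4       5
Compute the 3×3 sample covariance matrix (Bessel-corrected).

Step 1 — column means:
  mean(A) = (3 + 7 + 3 + 6 + 8) / 5 = 27/5 = 5.4
  mean(B) = (3 + 8 + 1 + 1 + 4) / 5 = 17/5 = 3.4
  mean(C) = (2 + 6 + 5 + 5 + 5) / 5 = 23/5 = 4.6

Step 2 — sample covariance S[i,j] = (1/(n-1)) · Σ_k (x_{k,i} - mean_i) · (x_{k,j} - mean_j), with n-1 = 4.
  S[A,A] = ((-2.4)·(-2.4) + (1.6)·(1.6) + (-2.4)·(-2.4) + (0.6)·(0.6) + (2.6)·(2.6)) / 4 = 21.2/4 = 5.3
  S[A,B] = ((-2.4)·(-0.4) + (1.6)·(4.6) + (-2.4)·(-2.4) + (0.6)·(-2.4) + (2.6)·(0.6)) / 4 = 14.2/4 = 3.55
  S[A,C] = ((-2.4)·(-2.6) + (1.6)·(1.4) + (-2.4)·(0.4) + (0.6)·(0.4) + (2.6)·(0.4)) / 4 = 8.8/4 = 2.2
  S[B,B] = ((-0.4)·(-0.4) + (4.6)·(4.6) + (-2.4)·(-2.4) + (-2.4)·(-2.4) + (0.6)·(0.6)) / 4 = 33.2/4 = 8.3
  S[B,C] = ((-0.4)·(-2.6) + (4.6)·(1.4) + (-2.4)·(0.4) + (-2.4)·(0.4) + (0.6)·(0.4)) / 4 = 5.8/4 = 1.45
  S[C,C] = ((-2.6)·(-2.6) + (1.4)·(1.4) + (0.4)·(0.4) + (0.4)·(0.4) + (0.4)·(0.4)) / 4 = 9.2/4 = 2.3

S is symmetric (S[j,i] = S[i,j]). Assembling:

S = [[5.3, 3.55, 2.2],
 [3.55, 8.3, 1.45],
 [2.2, 1.45, 2.3]]


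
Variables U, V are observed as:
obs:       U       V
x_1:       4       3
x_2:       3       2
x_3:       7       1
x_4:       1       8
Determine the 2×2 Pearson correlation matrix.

Step 1 — column means:
  mean(U) = (4 + 3 + 7 + 1) / 4 = 15/4 = 3.75
  mean(V) = (3 + 2 + 1 + 8) / 4 = 14/4 = 3.5

Step 2 — sample variances and covariances s[i,j] = (1/(n-1)) · Σ_k (x_{k,i} - mean_i) · (x_{k,j} - mean_j), with n-1 = 3:
  s[U,U] = ((0.25)·(0.25) + (-0.75)·(-0.75) + (3.25)·(3.25) + (-2.75)·(-2.75)) / 3 = 18.75/3 = 6.25
  s[U,V] = ((0.25)·(-0.5) + (-0.75)·(-1.5) + (3.25)·(-2.5) + (-2.75)·(4.5)) / 3 = -19.5/3 = -6.5
  s[V,V] = ((-0.5)·(-0.5) + (-1.5)·(-1.5) + (-2.5)·(-2.5) + (4.5)·(4.5)) / 3 = 29/3 = 9.6667
  Sample standard deviations s_i = √(s[i,i]):
  s(U) = √(6.25) = 2.5
  s(V) = √(9.6667) = 3.1091

Step 3 — r_{ij} = s_{ij} / (s_i · s_j):
  r[U,U] = 1 (diagonal).
  r[U,V] = -6.5 / (2.5 · 3.1091) = -6.5 / 7.7728 = -0.8362
  r[V,V] = 1 (diagonal).

R is symmetric with unit diagonal. Assembling:

R = [[1, -0.8362],
 [-0.8362, 1]]


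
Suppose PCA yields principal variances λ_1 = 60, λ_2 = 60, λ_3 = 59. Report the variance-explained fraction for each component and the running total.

Step 1 — total variance = trace(Sigma) = Σ λ_i = 60 + 60 + 59 = 179.

Step 2 — fraction explained by component i = λ_i / Σ λ:
  PC1: 60/179 = 0.3352
  PC2: 60/179 = 0.3352
  PC3: 59/179 = 0.3296

Step 3 — cumulative fraction after k components = (λ_1 + ... + λ_k) / Σ λ:
  k = 1: 60/179 = 0.3352
  k = 2: (60 + 60)/179 = 120/179 = 0.6704
  k = 3: (60 + 60 + 59)/179 = 179/179 = 1

Summary (fraction, with percent):

explained: PC1 0.3352 (33.52%), PC2 0.3352 (33.52%), PC3 0.3296 (32.96%);  cumulative: 0.3352, 0.6704, 1


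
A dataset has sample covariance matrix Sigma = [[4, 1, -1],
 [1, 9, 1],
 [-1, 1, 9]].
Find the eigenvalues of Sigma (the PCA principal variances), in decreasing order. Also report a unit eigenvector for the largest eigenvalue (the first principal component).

Step 1 — characteristic polynomial p(λ) = det(λI - Sigma) = λ³ - tr·λ² + c_1·λ - det, where tr = trace, c_1 = sum of the principal 2×2 minors, det = det(Sigma):
  tr = 4 + 9 + 9 = 22,
  c_1 = (4·9 - (1)²) + (4·9 - (-1)²) + (9·9 - (1)²) = 35 + 35 + 80 = 150,
  det = 4·(9·9 - (1)²) - (1)·((1)·9 - (1)·(-1)) + (-1)·((1)·(1) - 9·(-1)) = 4·(80) - (1)·(10) + (-1)·(10) = 300.
  So p(λ) = λ³ - 22λ² + 150λ - 300.
Step 2 — look for an integer root (rational root theorem: any rational root is an integer divisor of 300). Testing λ = 10:
  p(10) = 1000 - 2200 + 1500 - 300 = 0  ✓
  Dividing out (λ - 10): p(λ) = (λ - 10)(λ² - 12λ + 30).
Step 3 — remaining eigenvalues from the quadratic λ² - 12λ + 30 = 0:
  Δ = 12² - 4·30 = 144 - 120 = 24,  λ = (12 ± √24)/2 = (12 ± 4.899)/2 ≈ 8.4495 or 3.5505.
  Sorted: λ_1 = 10,  λ_2 = 8.4495,  λ_3 = 3.5505  (check: sum = 22 = tr ✓).

Step 4 — unit eigenvector for λ_1 = 10: v spans the null space of (Sigma - λ_1 I), whose rows are
  r_1 = (-6, 1, -1),  r_2 = (1, -1, 1),  r_3 = (-1, 1, -1).
  v is orthogonal to every row, so take v ∝ r_1 × r_2 = ((1)·(1) - (-1)·(-1), (-1)·(1) - (-6)·(1), (-6)·(-1) - (1)·(1)) = (0, 5, 5).
  Rescale (divide by 5): u = (0, 1, 1).
  ||u|| = √((0)² + (1)² + (1)²) = √(2) ≈ 1.4142,  v_1 = u/||u|| ≈ (0, 0.7071, 0.7071) (||v_1|| = 1).

λ_1 = 10,  λ_2 = 8.4495,  λ_3 = 3.5505;  v_1 ≈ (0, 0.7071, 0.7071)


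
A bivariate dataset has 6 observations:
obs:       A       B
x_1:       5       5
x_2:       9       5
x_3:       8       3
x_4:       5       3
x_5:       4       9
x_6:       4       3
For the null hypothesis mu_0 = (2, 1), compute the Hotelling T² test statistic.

Step 1 — sample mean vector:
  mean(A) = (5 + 9 + 8 + 5 + 4 + 4) / 6 = 35/6 = 5.8333
  mean(B) = (5 + 5 + 3 + 3 + 9 + 3) / 6 = 28/6 = 4.6667
  x̄ = (5.8333, 4.6667),  deviation x̄ - mu_0 = (5.8333, 4.6667) - (2, 1) = (3.8333, 3.6667).

Step 2 — sample covariance matrix, S[i,j] = (1/(n-1)) · Σ_k (x_{k,i} - mean_i) · (x_{k,j} - mean_j), divisor n-1 = 5:
  S[A,A] = ((-0.8333)·(-0.8333) + (3.1667)·(3.1667) + (2.1667)·(2.1667) + (-0.8333)·(-0.8333) + (-1.8333)·(-1.8333) + (-1.8333)·(-1.8333)) / 5 = 22.8333/5 = 4.5667
  S[A,B] = ((-0.8333)·(0.3333) + (3.1667)·(0.3333) + (2.1667)·(-1.6667) + (-0.8333)·(-1.6667) + (-1.8333)·(4.3333) + (-1.8333)·(-1.6667)) / 5 = -6.3333/5 = -1.2667
  S[B,B] = ((0.3333)·(0.3333) + (0.3333)·(0.3333) + (-1.6667)·(-1.6667) + (-1.6667)·(-1.6667) + (4.3333)·(4.3333) + (-1.6667)·(-1.6667)) / 5 = 27.3333/5 = 5.4667
  S = [[4.5667, -1.2667],
 [-1.2667, 5.4667]].

Step 3 — invert S. det(S) = 4.5667·5.4667 - (-1.2667)² = 23.36.
  S^{-1} = (1/det) · [[d, -b], [-b, a]] = [[0.234, 0.0542],
 [0.0542, 0.1955]].

Step 4 — quadratic form (x̄ - mu_0)^T · S^{-1} · (x̄ - mu_0):
  S^{-1} · (x̄ - mu_0) = (1.0959, 0.9247),
  (x̄ - mu_0)^T · [...] = (3.8333)·(1.0959) + (3.6667)·(0.9247) = 7.5913.

Step 5 — scale by n: T² = 6 · 7.5913 = 45.5479.

T² ≈ 45.5479


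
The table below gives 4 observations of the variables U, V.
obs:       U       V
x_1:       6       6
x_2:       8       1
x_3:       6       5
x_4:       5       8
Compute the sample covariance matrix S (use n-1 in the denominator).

Step 1 — column means:
  mean(U) = (6 + 8 + 6 + 5) / 4 = 25/4 = 6.25
  mean(V) = (6 + 1 + 5 + 8) / 4 = 20/4 = 5

Step 2 — sample covariance S[i,j] = (1/(n-1)) · Σ_k (x_{k,i} - mean_i) · (x_{k,j} - mean_j), with n-1 = 3.
  S[U,U] = ((-0.25)·(-0.25) + (1.75)·(1.75) + (-0.25)·(-0.25) + (-1.25)·(-1.25)) / 3 = 4.75/3 = 1.5833
  S[U,V] = ((-0.25)·(1) + (1.75)·(-4) + (-0.25)·(0) + (-1.25)·(3)) / 3 = -11/3 = -3.6667
  S[V,V] = ((1)·(1) + (-4)·(-4) + (0)·(0) + (3)·(3)) / 3 = 26/3 = 8.6667

S is symmetric (S[j,i] = S[i,j]). Assembling:

S = [[1.5833, -3.6667],
 [-3.6667, 8.6667]]


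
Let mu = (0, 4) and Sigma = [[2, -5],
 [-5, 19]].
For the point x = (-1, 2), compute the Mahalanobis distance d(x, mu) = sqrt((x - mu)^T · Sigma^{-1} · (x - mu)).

Step 1 — centre the observation: (x - mu) = (-1, -2).

Step 2 — invert Sigma. det(Sigma) = 2·19 - (-5)² = 13.
  Sigma^{-1} = (1/det) · [[d, -b], [-b, a]] = [[1.4615, 0.3846],
 [0.3846, 0.1538]].

Step 3 — form the quadratic (x - mu)^T · Sigma^{-1} · (x - mu):
  Sigma^{-1} · (x - mu) = (-2.2308, -0.6923).
  (x - mu)^T · [Sigma^{-1} · (x - mu)] = (-1)·(-2.2308) + (-2)·(-0.6923) = 3.6154.

Step 4 — take square root: d = √(3.6154) ≈ 1.9014.

d(x, mu) = √(3.6154) ≈ 1.9014


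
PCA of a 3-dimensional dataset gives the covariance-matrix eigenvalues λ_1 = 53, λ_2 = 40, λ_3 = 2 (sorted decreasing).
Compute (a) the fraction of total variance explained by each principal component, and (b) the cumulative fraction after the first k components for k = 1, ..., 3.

Step 1 — total variance = trace(Sigma) = Σ λ_i = 53 + 40 + 2 = 95.

Step 2 — fraction explained by component i = λ_i / Σ λ:
  PC1: 53/95 = 0.5579
  PC2: 40/95 = 0.4211
  PC3: 2/95 = 0.0211

Step 3 — cumulative fraction after k components = (λ_1 + ... + λ_k) / Σ λ:
  k = 1: 53/95 = 0.5579
  k = 2: (53 + 40)/95 = 93/95 = 0.9789
  k = 3: (53 + 40 + 2)/95 = 95/95 = 1

Summary (fraction, with percent):

explained: PC1 0.5579 (55.79%), PC2 0.4211 (42.11%), PC3 0.0211 (2.11%);  cumulative: 0.5579, 0.9789, 1


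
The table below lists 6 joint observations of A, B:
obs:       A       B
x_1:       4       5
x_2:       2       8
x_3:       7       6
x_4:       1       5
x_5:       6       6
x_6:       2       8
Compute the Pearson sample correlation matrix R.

Step 1 — column means:
  mean(A) = (4 + 2 + 7 + 1 + 6 + 2) / 6 = 22/6 = 3.6667
  mean(B) = (5 + 8 + 6 + 5 + 6 + 8) / 6 = 38/6 = 6.3333

Step 2 — sample variances and covariances s[i,j] = (1/(n-1)) · Σ_k (x_{k,i} - mean_i) · (x_{k,j} - mean_j), with n-1 = 5:
  s[A,A] = ((0.3333)·(0.3333) + (-1.6667)·(-1.6667) + (3.3333)·(3.3333) + (-2.6667)·(-2.6667) + (2.3333)·(2.3333) + (-1.6667)·(-1.6667)) / 5 = 29.3333/5 = 5.8667
  s[A,B] = ((0.3333)·(-1.3333) + (-1.6667)·(1.6667) + (3.3333)·(-0.3333) + (-2.6667)·(-1.3333) + (2.3333)·(-0.3333) + (-1.6667)·(1.6667)) / 5 = -4.3333/5 = -0.8667
  s[B,B] = ((-1.3333)·(-1.3333) + (1.6667)·(1.6667) + (-0.3333)·(-0.3333) + (-1.3333)·(-1.3333) + (-0.3333)·(-0.3333) + (1.6667)·(1.6667)) / 5 = 9.3333/5 = 1.8667
  Sample standard deviations s_i = √(s[i,i]):
  s(A) = √(5.8667) = 2.4221
  s(B) = √(1.8667) = 1.3663

Step 3 — r_{ij} = s_{ij} / (s_i · s_j):
  r[A,A] = 1 (diagonal).
  r[A,B] = -0.8667 / (2.4221 · 1.3663) = -0.8667 / 3.3092 = -0.2619
  r[B,B] = 1 (diagonal).

R is symmetric with unit diagonal. Assembling:

R = [[1, -0.2619],
 [-0.2619, 1]]
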